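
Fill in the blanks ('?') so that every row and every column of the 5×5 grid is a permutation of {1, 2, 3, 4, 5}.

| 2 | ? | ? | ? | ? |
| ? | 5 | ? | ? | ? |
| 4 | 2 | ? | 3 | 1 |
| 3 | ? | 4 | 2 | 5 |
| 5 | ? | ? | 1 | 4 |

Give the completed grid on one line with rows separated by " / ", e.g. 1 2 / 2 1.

2 4 1 5 3 / 1 5 3 4 2 / 4 2 5 3 1 / 3 1 4 2 5 / 5 3 2 1 4

(r1,c5) = 3
(r2,c1) = 1
(r2,c4) = 4
(r2,c5) = 2
(r3,c3) = 5
(r4,c2) = 1
(r5,c2) = 3
(r5,c3) = 2
(r1,c2) = 4
(r1,c3) = 1
(r1,c4) = 5
(r2,c3) = 3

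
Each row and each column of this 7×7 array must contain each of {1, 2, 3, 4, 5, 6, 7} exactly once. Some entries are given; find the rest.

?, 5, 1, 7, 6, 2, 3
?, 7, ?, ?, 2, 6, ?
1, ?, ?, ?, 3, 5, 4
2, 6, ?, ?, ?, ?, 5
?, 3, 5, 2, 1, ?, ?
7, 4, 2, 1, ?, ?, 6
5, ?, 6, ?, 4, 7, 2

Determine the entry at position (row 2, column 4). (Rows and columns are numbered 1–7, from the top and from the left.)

5

(r1,c1): row 1 has {1,2,3,5,6,7}; column 1 has {1,2,5,7}, so it must be 4.
(r2,c1): row 2 has {2,6,7}; column 1 has {1,2,4,5,7}, so it must be 3.
(r2,c3): row 2 has {2,3,6,7}; column 3 has {1,2,5,6}, so it must be 4.
(r2,c4): row 2 has {2,3,4,6,7}; column 4 has {1,2,7}, so it must be 5.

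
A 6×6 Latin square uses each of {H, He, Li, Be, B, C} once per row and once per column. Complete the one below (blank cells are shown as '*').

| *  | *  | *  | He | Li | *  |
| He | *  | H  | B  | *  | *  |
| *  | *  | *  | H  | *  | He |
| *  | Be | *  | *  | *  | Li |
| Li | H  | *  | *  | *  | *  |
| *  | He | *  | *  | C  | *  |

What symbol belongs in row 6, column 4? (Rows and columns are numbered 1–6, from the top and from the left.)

Li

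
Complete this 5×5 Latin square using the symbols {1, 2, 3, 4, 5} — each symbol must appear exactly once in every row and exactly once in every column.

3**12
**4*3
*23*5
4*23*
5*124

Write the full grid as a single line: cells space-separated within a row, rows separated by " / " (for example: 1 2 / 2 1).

3 4 5 1 2 / 2 1 4 5 3 / 1 2 3 4 5 / 4 5 2 3 1 / 5 3 1 2 4

(r1,c3) = 5
(r2,c4) = 5
(r3,c1) = 1
(r3,c4) = 4
(r4,c5) = 1
(r5,c2) = 3
(r1,c2) = 4
(r2,c1) = 2
(r2,c2) = 1
(r4,c2) = 5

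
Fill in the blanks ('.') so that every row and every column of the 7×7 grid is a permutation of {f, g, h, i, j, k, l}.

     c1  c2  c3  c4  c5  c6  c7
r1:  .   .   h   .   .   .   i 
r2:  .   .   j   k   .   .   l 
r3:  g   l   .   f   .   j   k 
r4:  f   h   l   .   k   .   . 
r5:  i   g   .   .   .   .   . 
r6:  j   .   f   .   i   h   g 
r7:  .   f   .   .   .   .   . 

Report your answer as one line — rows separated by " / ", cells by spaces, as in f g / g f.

(r2,c1): row 2 has {j,k,l}; column 1 has {f,g,i,j}, so it must be h.
(r2,c2): row 2 has {h,j,k,l}; column 2 has {f,g,h,l}, so it must be i.
(r3,c3): row 3 has {f,g,j,k,l}; column 3 has {f,h,j,l}, so it must be i.
(r3,c5): row 3 has {f,g,i,j,k,l}; column 5 has {i,k}, so it must be h.
(r4,c7): row 4 has {f,h,k,l}; column 7 has {g,i,k,l}, so it must be j.
(r5,c3): row 5 has {g,i}; column 3 has {f,h,i,j,l}, so it must be k.
(r6,c2): row 6 has {f,g,h,i,j}; column 2 has {f,g,h,i,l}, so it must be k.
(r6,c4): row 6 has {f,g,h,i,j,k}; column 4 has {f,k}, so it must be l.
(r7,c3): row 7 has {f}; column 3 has {f,h,i,j,k,l}, so it must be g.
(r7,c7): row 7 has {f,g}; column 7 has {g,i,j,k,l}, so it must be h.
(r1,c2): row 1 has {h,i}; column 2 has {f,g,h,i,k,l}, so it must be j.
(r1,c4): row 1 has {h,i,j}; column 4 has {f,k,l}, so it must be g.
(r4,c4): row 4 has {f,h,j,k,l}; column 4 has {f,g,k,l}, so it must be i.
(r4,c6): row 4 has {f,h,i,j,k,l}; column 6 has {h,j}, so it must be g.
(r5,c7): row 5 has {g,i,k}; column 7 has {g,h,i,j,k,l}, so it must be f.
(r7,c4): row 7 has {f,g,h}; column 4 has {f,g,i,k,l}, so it must be j.
(r7,c5): row 7 has {f,g,h,j}; column 5 has {h,i,k}, so it must be l.
(r1,c5): row 1 has {g,h,i,j}; column 5 has {h,i,k,l}, so it must be f.
(r2,c5): row 2 has {h,i,j,k,l}; column 5 has {f,h,i,k,l}, so it must be g.
(r2,c6): row 2 has {g,h,i,j,k,l}; column 6 has {g,h,j}, so it must be f.
(r5,c4): row 5 has {f,g,i,k}; column 4 has {f,g,i,j,k,l}, so it must be h.
(r5,c5): row 5 has {f,g,h,i,k}; column 5 has {f,g,h,i,k,l}, so it must be j.
(r5,c6): row 5 has {f,g,h,i,j,k}; column 6 has {f,g,h,j}, so it must be l.
(r7,c1): row 7 has {f,g,h,j,l}; column 1 has {f,g,h,i,j}, so it must be k.
(r7,c6): row 7 has {f,g,h,j,k,l}; column 6 has {f,g,h,j,l}, so it must be i.
(r1,c1): row 1 has {f,g,h,i,j}; column 1 has {f,g,h,i,j,k}, so it must be l.
(r1,c6): row 1 has {f,g,h,i,j,l}; column 6 has {f,g,h,i,j,l}, so it must be k.

l j h g f k i / h i j k g f l / g l i f h j k / f h l i k g j / i g k h j l f / j k f l i h g / k f g j l i h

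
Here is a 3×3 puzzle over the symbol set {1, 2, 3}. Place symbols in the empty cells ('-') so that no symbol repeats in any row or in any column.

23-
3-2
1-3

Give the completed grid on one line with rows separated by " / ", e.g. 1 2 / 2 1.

2 3 1 / 3 1 2 / 1 2 3

(r1,c3) = 1
(r2,c2) = 1
(r3,c2) = 2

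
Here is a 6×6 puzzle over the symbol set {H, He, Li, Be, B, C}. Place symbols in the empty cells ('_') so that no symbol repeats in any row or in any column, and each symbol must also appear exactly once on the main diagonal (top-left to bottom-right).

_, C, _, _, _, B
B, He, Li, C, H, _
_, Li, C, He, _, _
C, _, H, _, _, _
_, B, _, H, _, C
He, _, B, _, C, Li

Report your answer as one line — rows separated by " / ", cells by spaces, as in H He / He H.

H C Be Li He B / B He Li C H Be / Be Li C He B H / C Be H B Li He / Li B He H Be C / He H B Be C Li

(r2,c6) = Be
(r3,c6) = H
(r4,c2) = Be
(r4,c4) = B
(r4,c6) = He
(r5,c5) = Be
(r6,c2) = H
(r6,c4) = Be
(r1,c1) = H
(r1,c4) = Li
(r1,c5) = He
(r3,c1) = Be
(r3,c5) = B
(r4,c5) = Li
(r5,c1) = Li
(r5,c3) = He
(r1,c3) = Be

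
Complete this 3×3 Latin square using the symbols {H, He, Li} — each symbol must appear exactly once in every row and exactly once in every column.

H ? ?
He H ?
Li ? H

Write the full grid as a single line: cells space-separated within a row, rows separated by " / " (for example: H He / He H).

(r2,c3) = Li
(r3,c2) = He
(r1,c2) = Li
(r1,c3) = He

H Li He / He H Li / Li He H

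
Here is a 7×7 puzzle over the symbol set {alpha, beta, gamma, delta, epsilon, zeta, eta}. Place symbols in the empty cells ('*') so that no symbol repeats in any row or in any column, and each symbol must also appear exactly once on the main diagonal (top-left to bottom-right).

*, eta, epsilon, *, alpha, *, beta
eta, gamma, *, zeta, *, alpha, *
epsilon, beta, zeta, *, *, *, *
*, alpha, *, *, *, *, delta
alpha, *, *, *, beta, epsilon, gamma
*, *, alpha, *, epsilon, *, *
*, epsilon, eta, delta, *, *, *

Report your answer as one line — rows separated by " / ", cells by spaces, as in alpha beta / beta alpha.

delta eta epsilon gamma alpha zeta beta / eta gamma beta zeta delta alpha epsilon / epsilon beta zeta alpha gamma delta eta / zeta alpha gamma epsilon eta beta delta / alpha zeta delta eta beta epsilon gamma / gamma delta alpha beta epsilon eta zeta / beta epsilon eta delta zeta gamma alpha

row 1 has {alpha,beta,epsilon,eta}; column 1 has {alpha,epsilon,eta}; the diagonal has {beta,gamma,zeta} — only delta is left for (r1,c1).
row 1 has {alpha,beta,delta,epsilon,eta}; column 4 has {delta,zeta} — only gamma is left for (r1,c4).
row 1 has {alpha,beta,gamma,delta,epsilon,eta}; column 6 has {alpha,epsilon} — only zeta is left for (r1,c6).
row 2 has {alpha,gamma,zeta,eta}; column 5 has {alpha,beta,epsilon} — only delta is left for (r2,c5).
row 2 has {alpha,gamma,delta,zeta,eta}; column 7 has {beta,gamma,delta} — only epsilon is left for (r2,c7).
row 5 has {alpha,beta,gamma,epsilon}; column 3 has {alpha,epsilon,zeta,eta} — only delta is left for (r5,c3).
row 5 has {alpha,beta,gamma,delta,epsilon}; column 4 has {gamma,delta,zeta} — only eta is left for (r5,c4).
row 6 has {alpha,epsilon}; column 4 has {gamma,delta,zeta,eta} — only beta is left for (r6,c4).
row 6 has {alpha,beta,epsilon}; column 6 has {alpha,epsilon,zeta}; the diagonal has {beta,gamma,delta,zeta} — only eta is left for (r6,c6).
row 6 has {alpha,beta,epsilon,eta}; column 7 has {beta,gamma,delta,epsilon} — only zeta is left for (r6,c7).
row 7 has {delta,epsilon,eta}; column 7 has {beta,gamma,delta,epsilon,zeta}; the diagonal has {beta,gamma,delta,zeta,eta} — only alpha is left for (r7,c7).
row 2 has {alpha,gamma,delta,epsilon,zeta,eta}; column 3 has {alpha,delta,epsilon,zeta,eta} — only beta is left for (r2,c3).
row 3 has {beta,epsilon,zeta}; column 4 has {beta,gamma,delta,zeta,eta} — only alpha is left for (r3,c4).
row 3 has {alpha,beta,epsilon,zeta}; column 7 has {alpha,beta,gamma,delta,epsilon,zeta} — only eta is left for (r3,c7).
row 4 has {alpha,delta}; column 3 has {alpha,beta,delta,epsilon,zeta,eta} — only gamma is left for (r4,c3).
row 4 has {alpha,gamma,delta}; column 4 has {alpha,beta,gamma,delta,zeta,eta}; the diagonal has {alpha,beta,gamma,delta,zeta,eta} — only epsilon is left for (r4,c4).
row 4 has {alpha,gamma,delta,epsilon}; column 6 has {alpha,epsilon,zeta,eta} — only beta is left for (r4,c6).
row 5 has {alpha,beta,gamma,delta,epsilon,eta}; column 2 has {alpha,beta,gamma,epsilon,eta} — only zeta is left for (r5,c2).
row 6 has {alpha,beta,epsilon,zeta,eta}; column 1 has {alpha,delta,epsilon,eta} — only gamma is left for (r6,c1).
row 6 has {alpha,beta,gamma,epsilon,zeta,eta}; column 2 has {alpha,beta,gamma,epsilon,zeta,eta} — only delta is left for (r6,c2).
row 7 has {alpha,delta,epsilon,eta}; column 6 has {alpha,beta,epsilon,zeta,eta} — only gamma is left for (r7,c6).
row 3 has {alpha,beta,epsilon,zeta,eta}; column 5 has {alpha,beta,delta,epsilon} — only gamma is left for (r3,c5).
row 3 has {alpha,beta,gamma,epsilon,zeta,eta}; column 6 has {alpha,beta,gamma,epsilon,zeta,eta} — only delta is left for (r3,c6).
row 4 has {alpha,beta,gamma,delta,epsilon}; column 1 has {alpha,gamma,delta,epsilon,eta} — only zeta is left for (r4,c1).
row 4 has {alpha,beta,gamma,delta,epsilon,zeta}; column 5 has {alpha,beta,gamma,delta,epsilon} — only eta is left for (r4,c5).
row 7 has {alpha,gamma,delta,epsilon,eta}; column 1 has {alpha,gamma,delta,epsilon,zeta,eta} — only beta is left for (r7,c1).
row 7 has {alpha,beta,gamma,delta,epsilon,eta}; column 5 has {alpha,beta,gamma,delta,epsilon,eta} — only zeta is left for (r7,c5).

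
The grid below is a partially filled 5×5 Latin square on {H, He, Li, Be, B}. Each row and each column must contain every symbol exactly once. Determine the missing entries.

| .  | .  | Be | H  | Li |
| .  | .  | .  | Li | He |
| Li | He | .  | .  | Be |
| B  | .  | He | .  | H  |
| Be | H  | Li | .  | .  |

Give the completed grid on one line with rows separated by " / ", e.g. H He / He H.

He B Be H Li / H Be B Li He / Li He H B Be / B Li He Be H / Be H Li He B

At row 1, column 1: row 1 has {H,Li,Be}; column 1 has {Li,Be,B}; that leaves He.
At row 1, column 2: row 1 has {H,He,Li,Be}; column 2 has {H,He}; that leaves B.
At row 2, column 1: row 2 has {He,Li}; column 1 has {He,Li,Be,B}; that leaves H.
At row 2, column 2: row 2 has {H,He,Li}; column 2 has {H,He,B}; that leaves Be.
At row 2, column 3: row 2 has {H,He,Li,Be}; column 3 has {He,Li,Be}; that leaves B.
At row 3, column 3: row 3 has {He,Li,Be}; column 3 has {He,Li,Be,B}; that leaves H.
At row 3, column 4: row 3 has {H,He,Li,Be}; column 4 has {H,Li}; that leaves B.
At row 4, column 2: row 4 has {H,He,B}; column 2 has {H,He,Be,B}; that leaves Li.
At row 4, column 4: row 4 has {H,He,Li,B}; column 4 has {H,Li,B}; that leaves Be.
At row 5, column 4: row 5 has {H,Li,Be}; column 4 has {H,Li,Be,B}; that leaves He.
At row 5, column 5: row 5 has {H,He,Li,Be}; column 5 has {H,He,Li,Be}; that leaves B.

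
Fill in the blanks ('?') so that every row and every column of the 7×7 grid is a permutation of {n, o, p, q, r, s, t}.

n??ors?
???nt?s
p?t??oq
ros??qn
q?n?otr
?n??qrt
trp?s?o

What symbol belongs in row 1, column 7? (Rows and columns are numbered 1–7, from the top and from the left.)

(r1,c3): row 1 has {n,o,r,s}; column 3 has {n,p,s,t}, so it must be q.
(r1,c7): row 1 has {n,o,q,r,s}; column 7 has {n,o,q,r,s,t}, so it must be p.

p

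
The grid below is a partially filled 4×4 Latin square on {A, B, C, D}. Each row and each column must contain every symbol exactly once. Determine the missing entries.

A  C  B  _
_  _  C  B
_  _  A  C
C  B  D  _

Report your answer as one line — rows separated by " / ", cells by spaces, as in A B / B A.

A C B D / D A C B / B D A C / C B D A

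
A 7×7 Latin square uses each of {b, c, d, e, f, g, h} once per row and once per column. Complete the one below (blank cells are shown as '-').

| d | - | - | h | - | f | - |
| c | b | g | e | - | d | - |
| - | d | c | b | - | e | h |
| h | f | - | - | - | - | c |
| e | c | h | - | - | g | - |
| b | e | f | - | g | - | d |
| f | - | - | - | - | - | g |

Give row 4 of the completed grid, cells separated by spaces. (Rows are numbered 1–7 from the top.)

h f d g e b c

(r1,c2) = g
(r2,c7) = f
(r3,c1) = g
(r3,c5) = f
(r4,c6) = b
(r5,c7) = b
(r6,c4) = c
(r6,c6) = h
(r7,c2) = h
(r7,c4) = d
(r7,c6) = c
(r1,c7) = e
(r2,c5) = h
(r4,c4) = g
(r5,c4) = f
(r5,c5) = d
(r1,c3) = b
(r1,c5) = c
(r4,c5) = e
(r7,c3) = e
(r7,c5) = b
(r4,c3) = d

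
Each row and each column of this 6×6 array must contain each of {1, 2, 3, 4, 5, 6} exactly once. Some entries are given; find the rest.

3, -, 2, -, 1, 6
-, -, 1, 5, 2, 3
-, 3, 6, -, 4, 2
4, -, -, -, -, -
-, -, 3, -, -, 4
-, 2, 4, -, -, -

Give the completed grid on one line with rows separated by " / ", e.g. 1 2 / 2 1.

Cell (r1,c4): row 1 has {1,2,3,6}; column 4 has {5} → 4.
Cell (r2,c1): row 2 has {1,2,3,5}; column 1 has {3,4} → 6.
Cell (r2,c2): row 2 has {1,2,3,5,6}; column 2 has {2,3} → 4.
Cell (r3,c4): row 3 has {2,3,4,6}; column 4 has {4,5} → 1.
Cell (r4,c3): row 4 has {4}; column 3 has {1,2,3,4,6} → 5.
Cell (r4,c6): row 4 has {4,5}; column 6 has {2,3,4,6} → 1.
Cell (r6,c6): row 6 has {2,4}; column 6 has {1,2,3,4,6} → 5.
Cell (r1,c2): row 1 has {1,2,3,4,6}; column 2 has {2,3,4} → 5.
Cell (r3,c1): row 3 has {1,2,3,4,6}; column 1 has {3,4,6} → 5.
Cell (r4,c2): row 4 has {1,4,5}; column 2 has {2,3,4,5} → 6.
Cell (r4,c5): row 4 has {1,4,5,6}; column 5 has {1,2,4} → 3.
Cell (r5,c2): row 5 has {3,4}; column 2 has {2,3,4,5,6} → 1.
Cell (r6,c1): row 6 has {2,4,5}; column 1 has {3,4,5,6} → 1.
Cell (r6,c5): row 6 has {1,2,4,5}; column 5 has {1,2,3,4} → 6.
Cell (r4,c4): row 4 has {1,3,4,5,6}; column 4 has {1,4,5} → 2.
Cell (r5,c1): row 5 has {1,3,4}; column 1 has {1,3,4,5,6} → 2.
Cell (r5,c4): row 5 has {1,2,3,4}; column 4 has {1,2,4,5} → 6.
Cell (r5,c5): row 5 has {1,2,3,4,6}; column 5 has {1,2,3,4,6} → 5.
Cell (r6,c4): row 6 has {1,2,4,5,6}; column 4 has {1,2,4,5,6} → 3.

3 5 2 4 1 6 / 6 4 1 5 2 3 / 5 3 6 1 4 2 / 4 6 5 2 3 1 / 2 1 3 6 5 4 / 1 2 4 3 6 5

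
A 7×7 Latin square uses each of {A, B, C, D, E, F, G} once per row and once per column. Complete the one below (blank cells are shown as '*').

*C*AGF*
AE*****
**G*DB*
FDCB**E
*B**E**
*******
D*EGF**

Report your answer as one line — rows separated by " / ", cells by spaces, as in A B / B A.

(r4,c5) = A
(r4,c6) = G
(r7,c2) = A
(r7,c6) = C
(r7,c7) = B
(r1,c7) = D
(r2,c6) = D
(r3,c2) = F
(r5,c6) = A
(r6,c2) = G
(r6,c6) = E
(r1,c3) = B
(r2,c3) = F
(r2,c4) = C
(r2,c5) = B
(r2,c7) = G
(r3,c4) = E
(r5,c3) = D
(r5,c4) = F
(r5,c7) = C
(r6,c3) = A
(r6,c4) = D
(r6,c5) = C
(r6,c7) = F
(r1,c1) = E
(r3,c1) = C
(r3,c7) = A
(r5,c1) = G
(r6,c1) = B

E C B A G F D / A E F C B D G / C F G E D B A / F D C B A G E / G B D F E A C / B G A D C E F / D A E G F C B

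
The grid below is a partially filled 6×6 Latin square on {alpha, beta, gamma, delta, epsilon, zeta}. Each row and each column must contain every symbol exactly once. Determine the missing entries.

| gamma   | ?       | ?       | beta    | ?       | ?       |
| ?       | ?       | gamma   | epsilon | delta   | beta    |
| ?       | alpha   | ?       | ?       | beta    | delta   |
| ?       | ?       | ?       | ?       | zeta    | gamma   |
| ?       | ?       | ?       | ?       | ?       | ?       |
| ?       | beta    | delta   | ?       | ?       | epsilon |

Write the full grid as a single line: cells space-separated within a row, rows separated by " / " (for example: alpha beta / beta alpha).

(r2,c2) = zeta
(r2,c1) = alpha
(r6,c1) = zeta
(r3,c1) = epsilon
(r3,c3) = zeta
(r3,c4) = gamma
(r6,c4) = alpha
(r6,c5) = gamma
(r4,c4) = delta
(r5,c4) = zeta
(r5,c6) = alpha
(r1,c6) = zeta
(r4,c1) = beta
(r4,c2) = epsilon
(r4,c3) = alpha
(r5,c1) = delta
(r5,c2) = gamma
(r5,c5) = epsilon
(r1,c2) = delta
(r1,c3) = epsilon
(r1,c5) = alpha
(r5,c3) = beta

gamma delta epsilon beta alpha zeta / alpha zeta gamma epsilon delta beta / epsilon alpha zeta gamma beta delta / beta epsilon alpha delta zeta gamma / delta gamma beta zeta epsilon alpha / zeta beta delta alpha gamma epsilon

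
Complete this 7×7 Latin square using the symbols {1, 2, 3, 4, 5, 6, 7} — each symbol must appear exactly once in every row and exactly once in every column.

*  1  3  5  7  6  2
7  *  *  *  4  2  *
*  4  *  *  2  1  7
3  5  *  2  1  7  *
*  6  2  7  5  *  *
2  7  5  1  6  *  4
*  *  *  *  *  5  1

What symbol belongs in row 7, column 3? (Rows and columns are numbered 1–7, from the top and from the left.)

7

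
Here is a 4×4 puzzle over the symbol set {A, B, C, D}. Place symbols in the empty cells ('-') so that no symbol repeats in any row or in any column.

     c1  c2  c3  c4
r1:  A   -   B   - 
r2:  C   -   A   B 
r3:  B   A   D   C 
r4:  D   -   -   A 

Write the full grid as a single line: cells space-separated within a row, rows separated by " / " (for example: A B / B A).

A C B D / C D A B / B A D C / D B C A

(r1,c4): row 1 has {A,B}; column 4 has {A,B,C}, so it must be D.
(r2,c2): row 2 has {A,B,C}; column 2 has {A}, so it must be D.
(r4,c3): row 4 has {A,D}; column 3 has {A,B,D}, so it must be C.
(r1,c2): row 1 has {A,B,D}; column 2 has {A,D}, so it must be C.
(r4,c2): row 4 has {A,C,D}; column 2 has {A,C,D}, so it must be B.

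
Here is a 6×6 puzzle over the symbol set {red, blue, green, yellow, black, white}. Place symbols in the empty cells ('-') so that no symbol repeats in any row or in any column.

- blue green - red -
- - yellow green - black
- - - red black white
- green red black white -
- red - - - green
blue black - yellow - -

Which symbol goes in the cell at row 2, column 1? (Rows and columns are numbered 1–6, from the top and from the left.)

At row 1, column 4: row 1 has {red,blue,green}; column 4 has {red,green,yellow,black}; that leaves white.
At row 1, column 6: row 1 has {red,blue,green,white}; column 6 has {green,black,white}; that leaves yellow.
At row 2, column 2: row 2 has {green,yellow,black}; column 2 has {red,blue,green,black}; that leaves white.
At row 2, column 5: row 2 has {green,yellow,black,white}; column 5 has {red,black,white}; that leaves blue.
At row 3, column 2: row 3 has {red,black,white}; column 2 has {red,blue,green,black,white}; that leaves yellow.
At row 3, column 3: row 3 has {red,yellow,black,white}; column 3 has {red,green,yellow}; that leaves blue.
At row 4, column 1: row 4 has {red,green,black,white}; column 1 has {blue}; that leaves yellow.
At row 4, column 6: row 4 has {red,green,yellow,black,white}; column 6 has {green,yellow,black,white}; that leaves blue.
At row 5, column 4: row 5 has {red,green}; column 4 has {red,green,yellow,black,white}; that leaves blue.
At row 5, column 5: row 5 has {red,blue,green}; column 5 has {red,blue,black,white}; that leaves yellow.
At row 6, column 3: row 6 has {blue,yellow,black}; column 3 has {red,blue,green,yellow}; that leaves white.
At row 6, column 5: row 6 has {blue,yellow,black,white}; column 5 has {red,blue,yellow,black,white}; that leaves green.
At row 6, column 6: row 6 has {blue,green,yellow,black,white}; column 6 has {blue,green,yellow,black,white}; that leaves red.
At row 1, column 1: row 1 has {red,blue,green,yellow,white}; column 1 has {blue,yellow}; that leaves black.
At row 2, column 1: row 2 has {blue,green,yellow,black,white}; column 1 has {blue,yellow,black}; that leaves red.

red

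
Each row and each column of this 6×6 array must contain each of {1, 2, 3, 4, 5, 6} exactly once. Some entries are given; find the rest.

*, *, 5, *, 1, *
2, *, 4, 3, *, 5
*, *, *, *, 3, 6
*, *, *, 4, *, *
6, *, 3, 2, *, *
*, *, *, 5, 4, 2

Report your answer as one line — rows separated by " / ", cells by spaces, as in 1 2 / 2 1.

3 2 5 6 1 4 / 2 1 4 3 6 5 / 4 5 2 1 3 6 / 5 6 1 4 2 3 / 6 4 3 2 5 1 / 1 3 6 5 4 2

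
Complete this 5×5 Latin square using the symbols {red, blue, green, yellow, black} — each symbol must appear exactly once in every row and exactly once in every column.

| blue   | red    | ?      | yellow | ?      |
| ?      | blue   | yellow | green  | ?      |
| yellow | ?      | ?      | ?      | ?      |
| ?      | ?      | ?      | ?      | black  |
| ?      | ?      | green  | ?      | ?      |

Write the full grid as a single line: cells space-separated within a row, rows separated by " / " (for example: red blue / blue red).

blue red black yellow green / black blue yellow green red / yellow green red black blue / green yellow blue red black / red black green blue yellow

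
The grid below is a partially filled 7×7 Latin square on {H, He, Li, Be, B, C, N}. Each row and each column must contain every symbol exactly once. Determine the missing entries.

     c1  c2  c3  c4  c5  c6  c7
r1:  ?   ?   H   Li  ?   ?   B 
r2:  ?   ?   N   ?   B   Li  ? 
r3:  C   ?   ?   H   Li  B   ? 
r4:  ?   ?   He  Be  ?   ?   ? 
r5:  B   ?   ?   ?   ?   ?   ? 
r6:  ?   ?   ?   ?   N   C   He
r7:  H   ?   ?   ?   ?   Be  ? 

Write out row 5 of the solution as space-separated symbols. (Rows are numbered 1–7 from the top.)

B Li C N He H Be

(r3,c3) = Be
(r3,c7) = N
(r6,c4) = B
(r3,c2) = He
(r6,c3) = Li
(r5,c3) = C
(r6,c1) = Be
(r6,c2) = H
(r7,c3) = B
(r2,c1) = He
(r2,c4) = C
(r1,c1) = N
(r1,c6) = He
(r2,c2) = Be
(r2,c7) = H
(r4,c1) = Li
(r4,c7) = C
(r7,c7) = Li
(r1,c2) = C
(r1,c5) = Be
(r4,c5) = H
(r4,c6) = N
(r5,c5) = He
(r5,c6) = H
(r5,c7) = Be
(r7,c2) = N
(r7,c4) = He
(r7,c5) = C
(r4,c2) = B
(r5,c2) = Li
(r5,c4) = N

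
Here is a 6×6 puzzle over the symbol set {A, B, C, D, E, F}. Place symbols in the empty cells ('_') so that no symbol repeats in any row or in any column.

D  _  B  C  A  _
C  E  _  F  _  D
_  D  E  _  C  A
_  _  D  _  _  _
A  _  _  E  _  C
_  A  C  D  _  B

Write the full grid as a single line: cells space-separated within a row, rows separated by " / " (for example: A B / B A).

D F B C A E / C E A F B D / F D E B C A / B C D A E F / A B F E D C / E A C D F B

(r1,c2) = F
(r1,c6) = E
(r2,c3) = A
(r2,c5) = B
(r3,c4) = B
(r4,c4) = A
(r4,c6) = F
(r5,c2) = B
(r5,c3) = F
(r5,c5) = D
(r3,c1) = F
(r4,c2) = C
(r4,c5) = E
(r6,c1) = E
(r6,c5) = F
(r4,c1) = B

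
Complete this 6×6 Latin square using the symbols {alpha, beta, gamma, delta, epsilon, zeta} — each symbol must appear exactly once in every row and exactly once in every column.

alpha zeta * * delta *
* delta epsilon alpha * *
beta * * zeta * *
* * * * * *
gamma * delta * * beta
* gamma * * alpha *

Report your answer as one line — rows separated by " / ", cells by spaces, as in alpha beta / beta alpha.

(r2,c1) = zeta
(r2,c6) = gamma
(r5,c4) = epsilon
(r5,c5) = zeta
(r1,c6) = epsilon
(r2,c5) = beta
(r5,c2) = alpha
(r3,c2) = epsilon
(r3,c5) = gamma
(r4,c2) = beta
(r4,c5) = epsilon
(r3,c3) = alpha
(r3,c6) = delta
(r4,c1) = delta
(r4,c4) = gamma
(r6,c1) = epsilon
(r6,c6) = zeta
(r1,c4) = beta
(r4,c3) = zeta
(r4,c6) = alpha
(r6,c3) = beta
(r6,c4) = delta
(r1,c3) = gamma

alpha zeta gamma beta delta epsilon / zeta delta epsilon alpha beta gamma / beta epsilon alpha zeta gamma delta / delta beta zeta gamma epsilon alpha / gamma alpha delta epsilon zeta beta / epsilon gamma beta delta alpha zeta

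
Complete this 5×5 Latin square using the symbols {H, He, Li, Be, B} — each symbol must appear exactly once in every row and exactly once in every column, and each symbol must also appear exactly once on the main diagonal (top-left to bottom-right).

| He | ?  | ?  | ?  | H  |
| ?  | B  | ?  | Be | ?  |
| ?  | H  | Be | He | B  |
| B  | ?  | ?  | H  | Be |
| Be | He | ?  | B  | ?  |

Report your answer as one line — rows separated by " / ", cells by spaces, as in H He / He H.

He Be B Li H / H B Li Be He / Li H Be He B / B Li He H Be / Be He H B Li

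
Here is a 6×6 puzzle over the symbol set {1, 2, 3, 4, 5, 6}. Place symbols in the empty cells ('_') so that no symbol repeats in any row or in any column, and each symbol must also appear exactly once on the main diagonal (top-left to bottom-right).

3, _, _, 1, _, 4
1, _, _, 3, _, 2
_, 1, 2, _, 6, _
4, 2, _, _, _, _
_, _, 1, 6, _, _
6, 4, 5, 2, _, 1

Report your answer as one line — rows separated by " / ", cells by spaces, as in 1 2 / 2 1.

(r1,c3) = 6
(r2,c3) = 4
(r2,c5) = 5
(r3,c1) = 5
(r3,c4) = 4
(r3,c6) = 3
(r4,c3) = 3
(r4,c4) = 5
(r4,c5) = 1
(r4,c6) = 6
(r5,c1) = 2
(r5,c5) = 4
(r5,c6) = 5
(r6,c5) = 3
(r1,c2) = 5
(r1,c5) = 2
(r2,c2) = 6
(r5,c2) = 3

3 5 6 1 2 4 / 1 6 4 3 5 2 / 5 1 2 4 6 3 / 4 2 3 5 1 6 / 2 3 1 6 4 5 / 6 4 5 2 3 1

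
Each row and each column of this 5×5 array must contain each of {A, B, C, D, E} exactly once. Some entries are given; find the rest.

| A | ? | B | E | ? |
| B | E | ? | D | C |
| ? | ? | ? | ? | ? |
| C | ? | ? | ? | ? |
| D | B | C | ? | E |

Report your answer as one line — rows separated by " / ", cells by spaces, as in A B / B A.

A C B E D / B E A D C / E A D C B / C D E B A / D B C A E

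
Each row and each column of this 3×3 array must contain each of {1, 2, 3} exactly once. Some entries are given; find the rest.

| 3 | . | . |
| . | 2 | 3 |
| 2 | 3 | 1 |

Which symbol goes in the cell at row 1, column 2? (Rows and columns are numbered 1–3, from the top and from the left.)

(r1,c2) = 1

1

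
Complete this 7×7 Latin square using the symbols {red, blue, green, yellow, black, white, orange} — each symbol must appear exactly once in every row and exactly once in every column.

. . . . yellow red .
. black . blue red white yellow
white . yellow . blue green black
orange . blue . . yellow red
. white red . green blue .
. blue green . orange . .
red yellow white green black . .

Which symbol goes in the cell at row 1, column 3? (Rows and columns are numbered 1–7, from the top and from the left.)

black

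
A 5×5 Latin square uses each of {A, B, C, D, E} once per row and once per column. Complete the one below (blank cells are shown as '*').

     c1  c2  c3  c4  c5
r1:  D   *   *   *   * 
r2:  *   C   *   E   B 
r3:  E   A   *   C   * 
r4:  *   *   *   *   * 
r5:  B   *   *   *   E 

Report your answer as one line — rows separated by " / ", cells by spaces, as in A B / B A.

(r2,c1): row 2 has {B,C,E}; column 1 has {B,D,E}, so it must be A.
(r2,c3): row 2 has {A,B,C,E}; column 3 is empty so far, so it must be D.
(r3,c3): row 3 has {A,C,E}; column 3 has {D}, so it must be B.
(r3,c5): row 3 has {A,B,C,E}; column 5 has {B,E}, so it must be D.
(r4,c1): row 4 is empty so far; column 1 has {A,B,D,E}, so it must be C.
(r4,c5): row 4 has {C}; column 5 has {B,D,E}, so it must be A.
(r5,c2): row 5 has {B,E}; column 2 has {A,C}, so it must be D.
(r5,c4): row 5 has {B,D,E}; column 4 has {C,E}, so it must be A.
(r1,c4): row 1 has {D}; column 4 has {A,C,E}, so it must be B.
(r1,c5): row 1 has {B,D}; column 5 has {A,B,D,E}, so it must be C.
(r4,c3): row 4 has {A,C}; column 3 has {B,D}, so it must be E.
(r4,c4): row 4 has {A,C,E}; column 4 has {A,B,C,E}, so it must be D.
(r5,c3): row 5 has {A,B,D,E}; column 3 has {B,D,E}, so it must be C.
(r1,c2): row 1 has {B,C,D}; column 2 has {A,C,D}, so it must be E.
(r1,c3): row 1 has {B,C,D,E}; column 3 has {B,C,D,E}, so it must be A.
(r4,c2): row 4 has {A,C,D,E}; column 2 has {A,C,D,E}, so it must be B.

D E A B C / A C D E B / E A B C D / C B E D A / B D C A E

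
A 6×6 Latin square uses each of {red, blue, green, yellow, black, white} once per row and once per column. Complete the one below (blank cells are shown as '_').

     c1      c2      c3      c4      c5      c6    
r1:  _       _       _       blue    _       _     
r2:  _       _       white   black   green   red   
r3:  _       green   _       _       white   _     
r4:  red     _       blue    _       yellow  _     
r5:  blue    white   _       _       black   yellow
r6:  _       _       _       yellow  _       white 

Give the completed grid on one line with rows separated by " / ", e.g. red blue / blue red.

white yellow green blue red black / yellow blue white black green red / black green yellow red white blue / red black blue white yellow green / blue white red green black yellow / green red black yellow blue white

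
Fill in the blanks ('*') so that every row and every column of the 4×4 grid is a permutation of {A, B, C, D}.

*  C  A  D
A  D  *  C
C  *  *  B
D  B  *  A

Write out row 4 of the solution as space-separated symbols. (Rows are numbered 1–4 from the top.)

D B C A

(r1,c1) = B
(r2,c3) = B
(r3,c2) = A
(r3,c3) = D
(r4,c3) = C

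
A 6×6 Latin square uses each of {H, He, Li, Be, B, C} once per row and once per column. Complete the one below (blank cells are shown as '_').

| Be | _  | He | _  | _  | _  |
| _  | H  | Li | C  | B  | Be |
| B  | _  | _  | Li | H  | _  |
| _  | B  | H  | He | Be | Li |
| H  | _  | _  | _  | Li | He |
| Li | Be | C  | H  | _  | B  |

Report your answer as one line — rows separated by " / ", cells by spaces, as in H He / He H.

Be Li He B C H / He H Li C B Be / B He Be Li H C / C B H He Be Li / H C B Be Li He / Li Be C H He B

Cell (r1,c4): row 1 has {He,Be}; column 4 has {H,He,Li,C} → B.
Cell (r1,c5): row 1 has {He,Be,B}; column 5 has {H,Li,Be,B} → C.
Cell (r1,c6): row 1 has {He,Be,B,C}; column 6 has {He,Li,Be,B} → H.
Cell (r2,c1): row 2 has {H,Li,Be,B,C}; column 1 has {H,Li,Be,B} → He.
Cell (r3,c3): row 3 has {H,Li,B}; column 3 has {H,He,Li,C} → Be.
Cell (r3,c6): row 3 has {H,Li,Be,B}; column 6 has {H,He,Li,Be,B} → C.
Cell (r4,c1): row 4 has {H,He,Li,Be,B}; column 1 has {H,He,Li,Be,B} → C.
Cell (r5,c2): row 5 has {H,He,Li}; column 2 has {H,Be,B} → C.
Cell (r5,c3): row 5 has {H,He,Li,C}; column 3 has {H,He,Li,Be,C} → B.
Cell (r5,c4): row 5 has {H,He,Li,B,C}; column 4 has {H,He,Li,B,C} → Be.
Cell (r6,c5): row 6 has {H,Li,Be,B,C}; column 5 has {H,Li,Be,B,C} → He.
Cell (r1,c2): row 1 has {H,He,Be,B,C}; column 2 has {H,Be,B,C} → Li.
Cell (r3,c2): row 3 has {H,Li,Be,B,C}; column 2 has {H,Li,Be,B,C} → He.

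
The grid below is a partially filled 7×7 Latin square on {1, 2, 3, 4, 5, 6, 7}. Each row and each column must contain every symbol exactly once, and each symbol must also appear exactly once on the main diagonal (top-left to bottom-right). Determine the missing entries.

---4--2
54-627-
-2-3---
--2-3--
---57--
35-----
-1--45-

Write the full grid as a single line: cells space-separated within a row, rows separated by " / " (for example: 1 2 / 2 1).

6 3 7 4 5 1 2 / 5 4 3 6 2 7 1 / 1 2 5 3 6 4 7 / 4 7 2 1 3 6 5 / 2 6 1 5 7 3 4 / 3 5 4 7 1 2 6 / 7 1 6 2 4 5 3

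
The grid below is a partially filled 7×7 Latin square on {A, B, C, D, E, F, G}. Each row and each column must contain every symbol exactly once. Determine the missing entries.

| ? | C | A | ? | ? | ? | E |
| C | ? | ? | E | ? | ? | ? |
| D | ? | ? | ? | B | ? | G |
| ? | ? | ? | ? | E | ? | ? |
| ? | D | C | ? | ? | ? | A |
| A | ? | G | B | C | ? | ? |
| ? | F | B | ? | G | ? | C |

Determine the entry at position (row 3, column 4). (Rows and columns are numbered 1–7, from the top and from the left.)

C

(r5,c5) = F
(r6,c2) = E
(r7,c1) = E
(r1,c5) = D
(r2,c5) = A
(r3,c2) = A
(r5,c4) = G
(r1,c4) = F
(r3,c4) = C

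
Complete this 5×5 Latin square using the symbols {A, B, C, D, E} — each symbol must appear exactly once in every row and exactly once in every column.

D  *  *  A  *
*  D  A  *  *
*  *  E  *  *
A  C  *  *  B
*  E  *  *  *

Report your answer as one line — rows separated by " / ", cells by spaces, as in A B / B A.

D B C A E / E D A B C / B A E C D / A C D E B / C E B D A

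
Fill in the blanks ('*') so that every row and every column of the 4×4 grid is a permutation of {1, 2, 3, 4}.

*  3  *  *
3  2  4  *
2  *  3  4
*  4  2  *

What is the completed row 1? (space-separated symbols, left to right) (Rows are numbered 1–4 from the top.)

4 3 1 2

(r1,c3) = 1
(r1,c4) = 2
(r2,c4) = 1
(r3,c2) = 1
(r4,c1) = 1
(r4,c4) = 3
(r1,c1) = 4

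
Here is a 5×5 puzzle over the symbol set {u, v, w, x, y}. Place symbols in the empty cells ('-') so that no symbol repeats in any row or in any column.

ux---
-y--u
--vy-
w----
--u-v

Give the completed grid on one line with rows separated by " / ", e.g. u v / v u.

u x w v y / v y x w u / x u v y w / w v y u x / y w u x v

(r3,c1) = x
(r3,c5) = w
(r5,c1) = y
(r5,c2) = w
(r5,c4) = x
(r1,c5) = y
(r2,c1) = v
(r2,c4) = w
(r3,c2) = u
(r4,c2) = v
(r4,c4) = u
(r4,c5) = x
(r1,c3) = w
(r1,c4) = v
(r2,c3) = x
(r4,c3) = y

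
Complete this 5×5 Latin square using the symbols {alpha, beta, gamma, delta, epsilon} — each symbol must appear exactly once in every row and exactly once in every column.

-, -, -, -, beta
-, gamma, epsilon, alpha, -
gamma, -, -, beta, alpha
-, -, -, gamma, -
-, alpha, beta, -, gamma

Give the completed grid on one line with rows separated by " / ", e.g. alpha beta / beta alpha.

alpha delta gamma epsilon beta / beta gamma epsilon alpha delta / gamma epsilon delta beta alpha / delta beta alpha gamma epsilon / epsilon alpha beta delta gamma

(r2,c5): row 2 has {alpha,gamma,epsilon}; column 5 has {alpha,beta,gamma}, so it must be delta.
(r3,c3): row 3 has {alpha,beta,gamma}; column 3 has {beta,epsilon}, so it must be delta.
(r4,c3): row 4 has {gamma}; column 3 has {beta,delta,epsilon}, so it must be alpha.
(r4,c5): row 4 has {alpha,gamma}; column 5 has {alpha,beta,gamma,delta}, so it must be epsilon.
(r1,c3): row 1 has {beta}; column 3 has {alpha,beta,delta,epsilon}, so it must be gamma.
(r2,c1): row 2 has {alpha,gamma,delta,epsilon}; column 1 has {gamma}, so it must be beta.
(r3,c2): row 3 has {alpha,beta,gamma,delta}; column 2 has {alpha,gamma}, so it must be epsilon.
(r4,c1): row 4 has {alpha,gamma,epsilon}; column 1 has {beta,gamma}, so it must be delta.
(r4,c2): row 4 has {alpha,gamma,delta,epsilon}; column 2 has {alpha,gamma,epsilon}, so it must be beta.
(r5,c1): row 5 has {alpha,beta,gamma}; column 1 has {beta,gamma,delta}, so it must be epsilon.
(r5,c4): row 5 has {alpha,beta,gamma,epsilon}; column 4 has {alpha,beta,gamma}, so it must be delta.
(r1,c1): row 1 has {beta,gamma}; column 1 has {beta,gamma,delta,epsilon}, so it must be alpha.
(r1,c2): row 1 has {alpha,beta,gamma}; column 2 has {alpha,beta,gamma,epsilon}, so it must be delta.
(r1,c4): row 1 has {alpha,beta,gamma,delta}; column 4 has {alpha,beta,gamma,delta}, so it must be epsilon.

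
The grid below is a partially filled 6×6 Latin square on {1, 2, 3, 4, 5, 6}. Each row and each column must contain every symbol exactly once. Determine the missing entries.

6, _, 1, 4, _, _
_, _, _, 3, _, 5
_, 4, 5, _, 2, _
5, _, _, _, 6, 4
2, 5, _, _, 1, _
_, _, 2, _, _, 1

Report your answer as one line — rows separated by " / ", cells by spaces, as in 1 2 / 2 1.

6 3 1 4 5 2 / 1 2 6 3 4 5 / 3 4 5 1 2 6 / 5 1 3 2 6 4 / 2 5 4 6 1 3 / 4 6 2 5 3 1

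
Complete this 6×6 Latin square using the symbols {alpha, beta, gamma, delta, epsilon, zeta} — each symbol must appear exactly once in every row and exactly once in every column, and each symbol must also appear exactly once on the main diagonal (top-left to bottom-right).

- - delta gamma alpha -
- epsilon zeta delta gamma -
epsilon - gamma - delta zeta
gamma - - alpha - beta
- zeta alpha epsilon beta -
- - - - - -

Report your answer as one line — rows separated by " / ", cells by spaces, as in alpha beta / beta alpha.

zeta beta delta gamma alpha epsilon / beta epsilon zeta delta gamma alpha / epsilon alpha gamma beta delta zeta / gamma delta epsilon alpha zeta beta / delta zeta alpha epsilon beta gamma / alpha gamma beta zeta epsilon delta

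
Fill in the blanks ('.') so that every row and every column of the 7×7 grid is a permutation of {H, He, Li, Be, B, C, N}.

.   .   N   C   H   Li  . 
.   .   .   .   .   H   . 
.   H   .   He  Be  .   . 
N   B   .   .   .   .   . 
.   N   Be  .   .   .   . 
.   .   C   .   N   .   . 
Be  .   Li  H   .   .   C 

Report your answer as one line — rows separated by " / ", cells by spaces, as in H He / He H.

He Be N C H Li B / B C He N Li H Be / Li H B He Be C N / N B H Be C He Li / C N Be Li He B H / H Li C B N Be He / Be He Li H B N C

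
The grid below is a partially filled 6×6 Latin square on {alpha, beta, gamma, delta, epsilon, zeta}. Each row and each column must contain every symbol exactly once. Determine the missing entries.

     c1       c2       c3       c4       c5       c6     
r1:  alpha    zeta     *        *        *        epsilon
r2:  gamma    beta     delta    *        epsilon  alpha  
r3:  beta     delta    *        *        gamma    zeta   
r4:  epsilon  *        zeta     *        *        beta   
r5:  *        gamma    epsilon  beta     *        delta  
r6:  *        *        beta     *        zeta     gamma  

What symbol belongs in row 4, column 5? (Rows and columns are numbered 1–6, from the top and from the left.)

delta

Cell (r1,c3): row 1 has {alpha,epsilon,zeta}; column 3 has {beta,delta,epsilon,zeta} → gamma.
Cell (r1,c4): row 1 has {alpha,gamma,epsilon,zeta}; column 4 has {beta} → delta.
Cell (r1,c5): row 1 has {alpha,gamma,delta,epsilon,zeta}; column 5 has {gamma,epsilon,zeta} → beta.
Cell (r2,c4): row 2 has {alpha,beta,gamma,delta,epsilon}; column 4 has {beta,delta} → zeta.
Cell (r3,c3): row 3 has {beta,gamma,delta,zeta}; column 3 has {beta,gamma,delta,epsilon,zeta} → alpha.
Cell (r3,c4): row 3 has {alpha,beta,gamma,delta,zeta}; column 4 has {beta,delta,zeta} → epsilon.
Cell (r4,c2): row 4 has {beta,epsilon,zeta}; column 2 has {beta,gamma,delta,zeta} → alpha.
Cell (r4,c4): row 4 has {alpha,beta,epsilon,zeta}; column 4 has {beta,delta,epsilon,zeta} → gamma.
Cell (r4,c5): row 4 has {alpha,beta,gamma,epsilon,zeta}; column 5 has {beta,gamma,epsilon,zeta} → delta.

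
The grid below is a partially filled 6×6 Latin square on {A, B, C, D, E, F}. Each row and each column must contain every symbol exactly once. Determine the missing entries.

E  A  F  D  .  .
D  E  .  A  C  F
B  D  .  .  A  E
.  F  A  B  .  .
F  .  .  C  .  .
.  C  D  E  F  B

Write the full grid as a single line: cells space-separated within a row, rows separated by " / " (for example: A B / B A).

E A F D B C / D E B A C F / B D C F A E / C F A B E D / F B E C D A / A C D E F B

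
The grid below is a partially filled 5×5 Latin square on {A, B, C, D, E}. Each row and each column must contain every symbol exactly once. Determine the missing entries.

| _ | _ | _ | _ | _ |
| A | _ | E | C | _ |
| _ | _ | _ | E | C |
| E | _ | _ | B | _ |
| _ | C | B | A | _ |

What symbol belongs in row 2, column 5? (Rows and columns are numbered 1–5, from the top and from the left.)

D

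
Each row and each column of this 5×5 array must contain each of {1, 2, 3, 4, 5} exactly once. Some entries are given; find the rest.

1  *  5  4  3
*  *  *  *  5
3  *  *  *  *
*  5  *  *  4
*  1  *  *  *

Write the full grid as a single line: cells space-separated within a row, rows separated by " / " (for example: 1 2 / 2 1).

row 1 has {1,3,4,5}; column 2 has {1,5} — only 2 is left for (r1,c2).
row 3 has {3}; column 2 has {1,2,5} — only 4 is left for (r3,c2).
row 4 has {4,5}; column 1 has {1,3} — only 2 is left for (r4,c1).
row 5 has {1}; column 5 has {3,4,5} — only 2 is left for (r5,c5).
row 2 has {5}; column 1 has {1,2,3} — only 4 is left for (r2,c1).
row 2 has {4,5}; column 2 has {1,2,4,5} — only 3 is left for (r2,c2).
row 3 has {3,4}; column 5 has {2,3,4,5} — only 1 is left for (r3,c5).
row 5 has {1,2}; column 1 has {1,2,3,4} — only 5 is left for (r5,c1).
row 5 has {1,2,5}; column 4 has {4} — only 3 is left for (r5,c4).
row 3 has {1,3,4}; column 3 has {5} — only 2 is left for (r3,c3).
row 3 has {1,2,3,4}; column 4 has {3,4} — only 5 is left for (r3,c4).
row 4 has {2,4,5}; column 4 has {3,4,5} — only 1 is left for (r4,c4).
row 5 has {1,2,3,5}; column 3 has {2,5} — only 4 is left for (r5,c3).
row 2 has {3,4,5}; column 3 has {2,4,5} — only 1 is left for (r2,c3).
row 2 has {1,3,4,5}; column 4 has {1,3,4,5} — only 2 is left for (r2,c4).
row 4 has {1,2,4,5}; column 3 has {1,2,4,5} — only 3 is left for (r4,c3).

1 2 5 4 3 / 4 3 1 2 5 / 3 4 2 5 1 / 2 5 3 1 4 / 5 1 4 3 2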